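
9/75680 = 9/75680 = 0.00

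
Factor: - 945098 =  - 2^1*7^1*11^1 * 17^1*19^2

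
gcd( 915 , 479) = 1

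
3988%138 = 124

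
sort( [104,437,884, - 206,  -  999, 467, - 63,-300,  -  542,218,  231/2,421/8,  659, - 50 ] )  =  [ - 999,- 542, - 300,-206,- 63, - 50,421/8,104 , 231/2,218, 437 , 467, 659,884]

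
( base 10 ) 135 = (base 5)1020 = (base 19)72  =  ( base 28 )4n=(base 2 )10000111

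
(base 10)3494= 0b110110100110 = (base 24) 61e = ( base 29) 44E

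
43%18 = 7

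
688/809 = 688/809 = 0.85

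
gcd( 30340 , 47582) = 74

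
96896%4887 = 4043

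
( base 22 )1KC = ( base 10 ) 936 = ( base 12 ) 660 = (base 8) 1650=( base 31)u6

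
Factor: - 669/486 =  - 2^( - 1)*3^( - 4 )*223^1 = - 223/162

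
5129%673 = 418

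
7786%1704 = 970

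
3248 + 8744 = 11992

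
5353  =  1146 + 4207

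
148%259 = 148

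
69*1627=112263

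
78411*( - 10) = - 784110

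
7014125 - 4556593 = 2457532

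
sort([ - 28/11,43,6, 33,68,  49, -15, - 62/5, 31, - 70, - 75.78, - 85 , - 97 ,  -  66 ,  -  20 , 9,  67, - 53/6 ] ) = [ - 97, - 85, - 75.78,-70 , - 66,-20, - 15,-62/5, - 53/6, - 28/11, 6, 9, 31 , 33,43 , 49, 67 , 68]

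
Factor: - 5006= - 2^1*2503^1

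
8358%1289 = 624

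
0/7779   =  0 = 0.00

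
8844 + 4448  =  13292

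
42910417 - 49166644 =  - 6256227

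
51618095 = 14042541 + 37575554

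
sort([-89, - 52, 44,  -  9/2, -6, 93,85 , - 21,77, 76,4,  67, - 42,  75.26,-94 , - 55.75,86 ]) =[ - 94,-89 , - 55.75 ,-52,-42,  -  21 , - 6, - 9/2,4,44,67, 75.26,76,77,85, 86, 93] 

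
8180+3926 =12106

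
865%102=49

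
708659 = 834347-125688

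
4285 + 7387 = 11672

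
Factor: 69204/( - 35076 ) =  - 37^ ( - 1)*73^1 = - 73/37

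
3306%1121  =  1064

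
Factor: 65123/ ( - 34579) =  - 151^( - 1 )* 229^( - 1)*65123^1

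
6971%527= 120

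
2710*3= 8130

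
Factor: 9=3^2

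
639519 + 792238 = 1431757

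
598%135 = 58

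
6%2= 0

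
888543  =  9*98727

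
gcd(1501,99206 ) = 1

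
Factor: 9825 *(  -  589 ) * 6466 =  - 37418257050 =-2^1*3^1*5^2*19^1*31^1*53^1*61^1*131^1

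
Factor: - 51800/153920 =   -  35/104 = -2^(- 3) * 5^1*7^1*13^( - 1)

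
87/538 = 87/538  =  0.16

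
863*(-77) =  - 66451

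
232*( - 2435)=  - 564920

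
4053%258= 183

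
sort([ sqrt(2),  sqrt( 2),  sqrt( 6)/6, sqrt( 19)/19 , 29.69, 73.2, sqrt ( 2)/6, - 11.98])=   [ - 11.98,sqrt( 19 )/19,sqrt( 2)/6,sqrt(6 ) /6, sqrt( 2), sqrt(2), 29.69,73.2] 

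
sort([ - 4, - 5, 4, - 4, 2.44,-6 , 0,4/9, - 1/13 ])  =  [ - 6, - 5, - 4, - 4, - 1/13, 0, 4/9 , 2.44, 4]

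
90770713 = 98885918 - 8115205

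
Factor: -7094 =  - 2^1*3547^1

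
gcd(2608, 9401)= 1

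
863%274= 41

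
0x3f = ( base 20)33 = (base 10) 63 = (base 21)30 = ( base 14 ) 47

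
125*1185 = 148125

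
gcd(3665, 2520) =5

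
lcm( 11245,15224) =989560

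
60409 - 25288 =35121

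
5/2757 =5/2757 = 0.00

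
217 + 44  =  261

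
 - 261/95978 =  - 261/95978 = - 0.00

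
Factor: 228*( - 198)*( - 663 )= 2^3*3^4 *11^1 * 13^1*17^1*19^1 = 29930472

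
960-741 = 219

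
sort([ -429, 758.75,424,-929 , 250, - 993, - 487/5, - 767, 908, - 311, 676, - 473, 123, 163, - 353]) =[ - 993, - 929, - 767, -473 , - 429, - 353,-311, - 487/5, 123,163, 250, 424, 676,758.75  ,  908]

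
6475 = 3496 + 2979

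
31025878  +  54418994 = 85444872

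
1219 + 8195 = 9414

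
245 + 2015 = 2260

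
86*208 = 17888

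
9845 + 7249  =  17094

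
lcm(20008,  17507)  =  140056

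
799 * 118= 94282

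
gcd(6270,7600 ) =190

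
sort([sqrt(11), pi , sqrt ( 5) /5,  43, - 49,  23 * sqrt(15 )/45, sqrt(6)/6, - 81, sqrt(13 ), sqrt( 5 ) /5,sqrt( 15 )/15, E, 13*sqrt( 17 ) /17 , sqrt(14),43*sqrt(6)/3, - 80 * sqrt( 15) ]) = [ - 80*sqrt(15 ), - 81, - 49, sqrt(15 )/15, sqrt( 6 )/6, sqrt(5) /5,sqrt(5) /5, 23 * sqrt( 15)/45, E,  pi, 13*sqrt(17) /17, sqrt(11),sqrt (13 ) , sqrt ( 14), 43 * sqrt(6 )/3,43] 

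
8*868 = 6944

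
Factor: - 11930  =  - 2^1 * 5^1 * 1193^1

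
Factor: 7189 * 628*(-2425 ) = - 2^2 * 5^2 * 7^1*13^1*79^1 * 97^1*157^1= -  10948128100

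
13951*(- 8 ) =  - 111608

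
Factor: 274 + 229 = 503^1 = 503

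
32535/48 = 10845/16 =677.81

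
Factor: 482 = 2^1*241^1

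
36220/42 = 862 + 8/21 = 862.38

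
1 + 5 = 6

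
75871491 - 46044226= 29827265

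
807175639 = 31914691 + 775260948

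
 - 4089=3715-7804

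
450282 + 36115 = 486397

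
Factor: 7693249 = 89^1*86441^1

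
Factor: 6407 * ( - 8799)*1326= -74753505918  =  - 2^1*3^2 * 7^1 * 13^1 * 17^1 * 43^1*149^1*419^1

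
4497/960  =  1499/320 = 4.68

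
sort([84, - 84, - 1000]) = [  -  1000 , - 84,84 ]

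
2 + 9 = 11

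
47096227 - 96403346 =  - 49307119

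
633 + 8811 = 9444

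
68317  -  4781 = 63536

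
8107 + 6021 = 14128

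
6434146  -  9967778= - 3533632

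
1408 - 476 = 932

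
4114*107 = 440198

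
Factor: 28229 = 28229^1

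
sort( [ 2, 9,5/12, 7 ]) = [ 5/12,2,7, 9 ] 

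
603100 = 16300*37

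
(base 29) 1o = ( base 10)53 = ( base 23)27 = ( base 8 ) 65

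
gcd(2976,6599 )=1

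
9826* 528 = 5188128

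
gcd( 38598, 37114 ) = 14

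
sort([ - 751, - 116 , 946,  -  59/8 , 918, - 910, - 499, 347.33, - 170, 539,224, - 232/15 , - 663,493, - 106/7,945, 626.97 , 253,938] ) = [ - 910, - 751, - 663, - 499, - 170, - 116, - 232/15, - 106/7, - 59/8, 224, 253 , 347.33,493,  539, 626.97,918,938,  945,946]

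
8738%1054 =306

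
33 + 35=68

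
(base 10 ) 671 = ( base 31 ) lk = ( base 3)220212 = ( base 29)n4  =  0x29F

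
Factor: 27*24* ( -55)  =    -  35640 =-  2^3*3^4*5^1*11^1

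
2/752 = 1/376 = 0.00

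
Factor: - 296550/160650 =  - 3^( - 1 )*7^( - 1)*17^( - 1)*659^1 = - 659/357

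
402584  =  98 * 4108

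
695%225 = 20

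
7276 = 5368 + 1908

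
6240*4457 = 27811680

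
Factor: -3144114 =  - 2^1* 3^2*174673^1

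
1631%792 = 47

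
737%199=140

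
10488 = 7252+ 3236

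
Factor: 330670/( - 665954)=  - 5^1*43^1 * 433^( - 1) = - 215/433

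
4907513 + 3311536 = 8219049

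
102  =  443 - 341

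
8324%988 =420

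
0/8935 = 0= 0.00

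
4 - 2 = 2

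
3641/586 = 3641/586 = 6.21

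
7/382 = 7/382 = 0.02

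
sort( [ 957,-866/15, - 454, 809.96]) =[  -  454,  -  866/15,809.96 , 957 ] 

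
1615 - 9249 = -7634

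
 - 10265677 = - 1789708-8475969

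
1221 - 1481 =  - 260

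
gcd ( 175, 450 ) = 25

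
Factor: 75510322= 2^1*43^1*191^1*4597^1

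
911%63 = 29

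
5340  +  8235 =13575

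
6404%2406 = 1592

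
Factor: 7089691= 7^1*263^1 * 3851^1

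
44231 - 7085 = 37146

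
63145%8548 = 3309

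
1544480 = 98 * 15760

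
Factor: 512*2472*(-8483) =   -  2^12*3^1*17^1*103^1*499^1 = - 10736627712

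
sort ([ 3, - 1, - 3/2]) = [-3/2, - 1,  3] 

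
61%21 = 19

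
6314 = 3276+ 3038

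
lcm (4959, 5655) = 322335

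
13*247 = 3211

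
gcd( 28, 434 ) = 14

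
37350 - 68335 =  - 30985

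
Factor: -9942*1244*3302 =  - 2^4*3^1*13^1*127^1*311^1*1657^1 = - 40838634096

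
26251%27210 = 26251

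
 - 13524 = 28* ( - 483) 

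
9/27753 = 3/9251 = 0.00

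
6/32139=2/10713 = 0.00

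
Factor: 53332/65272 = 67/82 = 2^( - 1)*41^( - 1)*67^1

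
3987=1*3987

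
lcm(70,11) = 770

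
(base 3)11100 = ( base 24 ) 4L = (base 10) 117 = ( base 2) 1110101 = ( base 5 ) 432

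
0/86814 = 0 = 0.00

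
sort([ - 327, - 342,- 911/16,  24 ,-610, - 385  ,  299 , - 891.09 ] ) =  [  -  891.09, - 610,-385, - 342, - 327,-911/16,24 , 299]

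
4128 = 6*688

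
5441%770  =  51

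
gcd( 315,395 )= 5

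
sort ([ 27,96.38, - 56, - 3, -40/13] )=[ - 56, - 40/13, - 3,27,96.38] 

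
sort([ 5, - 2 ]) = [- 2, 5]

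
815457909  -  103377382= 712080527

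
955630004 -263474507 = 692155497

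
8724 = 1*8724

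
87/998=87/998 = 0.09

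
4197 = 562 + 3635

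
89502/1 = 89502 = 89502.00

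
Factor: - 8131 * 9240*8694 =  - 2^4 * 3^4 * 5^1 * 7^2*11^1*23^1 * 47^1*173^1= - 653184045360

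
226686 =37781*6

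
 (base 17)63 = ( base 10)105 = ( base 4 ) 1221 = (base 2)1101001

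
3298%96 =34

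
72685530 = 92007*790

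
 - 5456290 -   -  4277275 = -1179015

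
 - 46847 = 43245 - 90092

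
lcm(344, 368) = 15824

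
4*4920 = 19680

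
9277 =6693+2584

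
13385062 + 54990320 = 68375382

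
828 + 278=1106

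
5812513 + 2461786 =8274299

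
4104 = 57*72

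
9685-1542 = 8143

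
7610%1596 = 1226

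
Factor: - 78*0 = 0 = 0^1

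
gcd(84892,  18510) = 2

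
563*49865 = 28073995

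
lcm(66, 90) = 990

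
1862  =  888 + 974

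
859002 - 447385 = 411617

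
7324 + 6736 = 14060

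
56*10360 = 580160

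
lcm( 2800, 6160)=30800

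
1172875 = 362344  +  810531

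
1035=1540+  - 505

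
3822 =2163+1659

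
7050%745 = 345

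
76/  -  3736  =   - 1 + 915/934 = - 0.02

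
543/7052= 543/7052=0.08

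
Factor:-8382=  - 2^1*3^1*11^1*127^1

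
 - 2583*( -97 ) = 250551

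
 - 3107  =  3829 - 6936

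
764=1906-1142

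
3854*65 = 250510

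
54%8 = 6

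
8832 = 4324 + 4508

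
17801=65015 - 47214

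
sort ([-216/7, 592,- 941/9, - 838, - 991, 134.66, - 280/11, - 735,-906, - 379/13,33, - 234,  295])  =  [ - 991, - 906, - 838, - 735, - 234, - 941/9, - 216/7, - 379/13,-280/11, 33,134.66, 295,  592]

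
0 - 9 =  - 9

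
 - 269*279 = -75051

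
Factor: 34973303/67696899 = 3^( - 1 ) * 22565633^( - 1 )*34973303^1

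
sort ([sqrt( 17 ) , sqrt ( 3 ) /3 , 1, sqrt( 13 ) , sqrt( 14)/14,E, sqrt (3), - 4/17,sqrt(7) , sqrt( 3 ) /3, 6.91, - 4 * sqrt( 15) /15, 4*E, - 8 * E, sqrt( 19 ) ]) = [-8*E, - 4*sqrt( 15 ) /15,-4/17, sqrt( 14) /14,  sqrt(3 )/3, sqrt ( 3)/3, 1, sqrt( 3),sqrt(7), E, sqrt( 13), sqrt( 17 ), sqrt(19), 6.91,4*E ] 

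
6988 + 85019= 92007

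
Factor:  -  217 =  - 7^1 * 31^1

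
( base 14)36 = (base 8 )60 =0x30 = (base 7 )66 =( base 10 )48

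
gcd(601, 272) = 1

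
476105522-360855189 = 115250333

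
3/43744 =3/43744=0.00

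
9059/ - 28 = -9059/28 = - 323.54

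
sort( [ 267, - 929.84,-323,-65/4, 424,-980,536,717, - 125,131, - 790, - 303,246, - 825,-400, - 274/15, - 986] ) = [ - 986, - 980, - 929.84,  -  825, -790,-400,-323, - 303 , - 125 ,-274/15, - 65/4,  131, 246, 267,  424, 536, 717]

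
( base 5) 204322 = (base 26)a2p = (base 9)10336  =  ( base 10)6837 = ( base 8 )15265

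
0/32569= 0 = 0.00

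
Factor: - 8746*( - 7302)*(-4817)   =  -307629477564 = -  2^2* 3^1*1217^1 *4373^1  *4817^1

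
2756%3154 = 2756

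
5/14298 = 5/14298 = 0.00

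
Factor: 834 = 2^1*3^1*139^1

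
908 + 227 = 1135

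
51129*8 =409032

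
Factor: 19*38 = 2^1*19^2 = 722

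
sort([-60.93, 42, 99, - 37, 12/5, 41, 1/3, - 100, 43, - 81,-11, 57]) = [-100, - 81, - 60.93, - 37,  -  11, 1/3,12/5, 41, 42,43, 57,99]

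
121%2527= 121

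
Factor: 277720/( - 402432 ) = -265/384 = -2^(-7)*3^( - 1)*5^1*53^1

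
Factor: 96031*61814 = 5936060234 =2^1*13^1*31^1*83^1*89^1  *997^1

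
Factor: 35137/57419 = 41/67  =  41^1 *67^ (-1)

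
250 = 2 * 125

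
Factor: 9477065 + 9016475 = 18493540 = 2^2*5^1 * 13^1*71129^1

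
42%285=42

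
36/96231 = 12/32077 = 0.00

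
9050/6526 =1 + 1262/3263  =  1.39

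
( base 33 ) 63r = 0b1101000000100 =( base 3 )100010200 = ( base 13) 3054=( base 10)6660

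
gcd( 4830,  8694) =966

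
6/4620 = 1/770 = 0.00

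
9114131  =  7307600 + 1806531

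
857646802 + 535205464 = 1392852266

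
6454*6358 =41034532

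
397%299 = 98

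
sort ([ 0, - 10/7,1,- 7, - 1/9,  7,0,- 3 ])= [-7,- 3, - 10/7, - 1/9, 0 , 0 , 1,  7]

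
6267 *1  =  6267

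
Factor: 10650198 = 2^1 *3^1*13^1*136541^1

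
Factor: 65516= 2^2*11^1*1489^1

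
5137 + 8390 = 13527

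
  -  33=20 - 53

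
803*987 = 792561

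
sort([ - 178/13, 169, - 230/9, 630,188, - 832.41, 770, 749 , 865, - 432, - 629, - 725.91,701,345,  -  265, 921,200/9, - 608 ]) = [ -832.41, -725.91, - 629, -608, - 432, - 265, - 230/9, -178/13,  200/9, 169,188, 345, 630 , 701,749, 770, 865 , 921 ] 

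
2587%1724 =863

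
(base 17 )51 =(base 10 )86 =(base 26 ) 38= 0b1010110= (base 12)72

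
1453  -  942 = 511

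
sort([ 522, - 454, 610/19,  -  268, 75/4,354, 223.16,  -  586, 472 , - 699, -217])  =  [ - 699, - 586,  -  454, - 268 , - 217, 75/4,610/19, 223.16, 354, 472, 522]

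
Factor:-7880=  - 2^3*5^1 * 197^1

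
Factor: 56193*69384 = 3898895112 = 2^3*3^2* 7^2*59^1 * 18731^1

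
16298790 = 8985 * 1814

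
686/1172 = 343/586=0.59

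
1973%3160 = 1973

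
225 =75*3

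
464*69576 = 32283264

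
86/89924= 43/44962  =  0.00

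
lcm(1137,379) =1137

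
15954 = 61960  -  46006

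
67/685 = 67/685 =0.10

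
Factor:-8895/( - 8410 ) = 1779/1682= 2^( - 1 ) * 3^1* 29^ ( - 2)*593^1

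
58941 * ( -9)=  - 530469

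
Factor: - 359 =  -  359^1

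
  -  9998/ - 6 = 4999/3  =  1666.33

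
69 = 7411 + - 7342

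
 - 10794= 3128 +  - 13922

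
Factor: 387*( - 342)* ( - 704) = 2^7*3^4*11^1*19^1 * 43^1 = 93177216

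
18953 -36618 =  - 17665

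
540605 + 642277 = 1182882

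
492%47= 22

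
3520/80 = 44 = 44.00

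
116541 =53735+62806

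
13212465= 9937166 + 3275299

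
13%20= 13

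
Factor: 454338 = 2^1 * 3^2 * 43^1*587^1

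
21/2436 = 1/116 = 0.01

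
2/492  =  1/246 = 0.00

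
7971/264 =30  +  17/88 = 30.19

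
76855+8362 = 85217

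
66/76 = 33/38 = 0.87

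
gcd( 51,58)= 1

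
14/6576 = 7/3288 = 0.00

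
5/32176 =5/32176  =  0.00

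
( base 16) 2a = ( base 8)52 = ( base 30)1C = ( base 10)42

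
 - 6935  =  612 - 7547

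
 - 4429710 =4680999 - 9110709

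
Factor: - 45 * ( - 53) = 2385 = 3^2*5^1*53^1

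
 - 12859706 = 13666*(-941) 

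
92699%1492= 195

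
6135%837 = 276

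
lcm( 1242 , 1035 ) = 6210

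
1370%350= 320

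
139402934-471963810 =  - 332560876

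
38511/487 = 38511/487= 79.08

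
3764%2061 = 1703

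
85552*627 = 53641104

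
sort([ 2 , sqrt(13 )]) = [2,  sqrt( 13) ]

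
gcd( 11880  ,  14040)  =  1080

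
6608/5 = 6608/5 =1321.60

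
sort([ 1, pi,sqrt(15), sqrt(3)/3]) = [sqrt(3 ) /3 , 1,pi, sqrt( 15)]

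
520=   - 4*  ( - 130)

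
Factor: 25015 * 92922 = 2^1 * 3^1*5^1 * 17^1*911^1 * 5003^1 = 2324443830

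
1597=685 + 912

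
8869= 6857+2012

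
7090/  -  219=-7090/219  =  -32.37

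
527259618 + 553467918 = 1080727536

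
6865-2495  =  4370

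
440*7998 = 3519120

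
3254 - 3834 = - 580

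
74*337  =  24938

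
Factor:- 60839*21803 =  - 83^1* 733^1*21803^1=- 1326472717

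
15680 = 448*35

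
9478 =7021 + 2457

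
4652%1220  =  992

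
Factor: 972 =2^2*3^5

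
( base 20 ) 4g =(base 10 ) 96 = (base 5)341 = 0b1100000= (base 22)48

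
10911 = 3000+7911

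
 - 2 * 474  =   - 948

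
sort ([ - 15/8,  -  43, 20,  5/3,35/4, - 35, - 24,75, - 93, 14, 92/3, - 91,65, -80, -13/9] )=[ - 93,  -  91,-80, - 43,-35, -24, - 15/8, - 13/9, 5/3,35/4,14,20, 92/3, 65, 75 ]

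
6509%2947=615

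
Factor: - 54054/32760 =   -  33/20 = - 2^(-2) * 3^1*5^(  -  1)*11^1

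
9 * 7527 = 67743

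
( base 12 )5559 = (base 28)C0L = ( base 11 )70A2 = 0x24D5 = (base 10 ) 9429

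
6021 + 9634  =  15655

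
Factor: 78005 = 5^1 * 15601^1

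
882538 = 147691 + 734847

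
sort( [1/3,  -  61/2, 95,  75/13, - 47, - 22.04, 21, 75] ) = [ - 47, - 61/2,  -  22.04, 1/3, 75/13, 21, 75, 95 ]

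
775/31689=775/31689 = 0.02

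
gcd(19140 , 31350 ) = 330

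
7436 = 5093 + 2343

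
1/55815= 1/55815= 0.00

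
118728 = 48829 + 69899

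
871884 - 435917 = 435967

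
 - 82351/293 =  - 282 + 275/293 = - 281.06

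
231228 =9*25692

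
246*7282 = 1791372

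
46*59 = 2714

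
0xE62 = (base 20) 942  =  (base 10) 3682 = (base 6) 25014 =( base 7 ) 13510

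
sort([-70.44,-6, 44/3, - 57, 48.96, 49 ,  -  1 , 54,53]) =[ - 70.44, - 57, - 6,-1,44/3, 48.96,49, 53, 54]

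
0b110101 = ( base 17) 32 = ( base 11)49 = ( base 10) 53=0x35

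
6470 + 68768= 75238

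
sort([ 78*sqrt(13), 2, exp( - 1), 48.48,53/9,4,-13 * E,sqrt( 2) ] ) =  [ - 13 * E, exp( - 1 ), sqrt( 2), 2 , 4, 53/9,48.48 , 78* sqrt(13 ) ]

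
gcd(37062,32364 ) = 522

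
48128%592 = 176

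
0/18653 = 0=0.00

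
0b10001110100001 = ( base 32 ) 8T1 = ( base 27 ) CDM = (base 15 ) 2A81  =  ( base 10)9121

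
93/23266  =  93/23266 = 0.00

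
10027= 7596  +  2431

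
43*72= 3096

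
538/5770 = 269/2885 = 0.09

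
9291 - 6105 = 3186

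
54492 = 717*76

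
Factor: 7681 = 7681^1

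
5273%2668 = 2605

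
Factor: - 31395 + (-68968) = - 100363 = - 100363^1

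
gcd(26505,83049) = 1767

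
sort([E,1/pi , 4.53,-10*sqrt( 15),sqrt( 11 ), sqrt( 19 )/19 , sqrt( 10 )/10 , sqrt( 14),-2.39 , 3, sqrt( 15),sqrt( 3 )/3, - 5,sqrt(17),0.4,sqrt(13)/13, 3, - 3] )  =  [ -10*sqrt( 15), -5 ,  -  3,-2.39 , sqrt(19)/19, sqrt( 13)/13,sqrt( 10)/10,1/pi,0.4, sqrt(3) /3,E, 3, 3, sqrt( 11 ),sqrt( 14),sqrt( 15),sqrt (17),  4.53]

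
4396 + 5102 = 9498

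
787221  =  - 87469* ( - 9)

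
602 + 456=1058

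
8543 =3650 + 4893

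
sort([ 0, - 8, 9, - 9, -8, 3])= [ - 9, - 8, - 8,0, 3, 9]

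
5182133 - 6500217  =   - 1318084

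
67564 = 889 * 76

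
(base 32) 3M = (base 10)118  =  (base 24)4M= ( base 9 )141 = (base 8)166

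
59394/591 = 100 +98/197 = 100.50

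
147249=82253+64996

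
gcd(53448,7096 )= 8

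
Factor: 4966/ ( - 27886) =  - 13/73 = - 13^1*73^( - 1) 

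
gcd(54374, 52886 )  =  62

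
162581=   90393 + 72188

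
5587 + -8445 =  - 2858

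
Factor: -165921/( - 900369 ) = 55307/300123 = 3^( - 2 )* 7^1*7901^1*33347^(-1 )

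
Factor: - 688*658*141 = - 63831264 = - 2^5*3^1*7^1*43^1*47^2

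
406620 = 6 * 67770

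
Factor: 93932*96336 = 2^6*3^3*23^1*223^1*1021^1 = 9049033152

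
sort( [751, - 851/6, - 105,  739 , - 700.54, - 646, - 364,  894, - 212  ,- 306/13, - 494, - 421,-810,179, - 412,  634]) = [ - 810, - 700.54, - 646,-494, - 421 , - 412, - 364,-212, - 851/6 , - 105, - 306/13,  179,634,  739,751,  894 ]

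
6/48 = 1/8= 0.12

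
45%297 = 45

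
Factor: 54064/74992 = 31/43 = 31^1 * 43^( - 1 ) 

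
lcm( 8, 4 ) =8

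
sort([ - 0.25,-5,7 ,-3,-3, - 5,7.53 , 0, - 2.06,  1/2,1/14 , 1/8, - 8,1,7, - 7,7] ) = [ - 8, - 7, - 5, - 5, - 3, - 3, - 2.06, - 0.25,0,1/14,  1/8 , 1/2, 1, 7,7 , 7,7.53]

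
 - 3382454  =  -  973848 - 2408606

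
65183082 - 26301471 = 38881611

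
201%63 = 12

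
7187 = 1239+5948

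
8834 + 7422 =16256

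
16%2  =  0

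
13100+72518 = 85618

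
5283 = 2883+2400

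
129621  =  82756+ 46865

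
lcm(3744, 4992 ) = 14976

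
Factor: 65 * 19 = 1235  =  5^1 * 13^1*19^1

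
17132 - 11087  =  6045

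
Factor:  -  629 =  - 17^1*37^1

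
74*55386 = 4098564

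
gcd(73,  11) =1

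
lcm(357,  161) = 8211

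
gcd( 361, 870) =1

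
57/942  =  19/314=0.06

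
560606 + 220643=781249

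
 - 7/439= - 1 + 432/439=- 0.02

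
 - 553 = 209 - 762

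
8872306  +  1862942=10735248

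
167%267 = 167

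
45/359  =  45/359 = 0.13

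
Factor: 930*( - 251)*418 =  - 2^2*3^1* 5^1*11^1*19^1*31^1*251^1 =- 97573740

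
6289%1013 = 211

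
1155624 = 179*6456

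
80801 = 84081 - 3280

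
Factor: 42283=42283^1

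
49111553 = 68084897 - 18973344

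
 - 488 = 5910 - 6398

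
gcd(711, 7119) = 9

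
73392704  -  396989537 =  - 323596833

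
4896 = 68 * 72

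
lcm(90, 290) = 2610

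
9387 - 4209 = 5178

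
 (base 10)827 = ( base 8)1473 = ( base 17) 2eb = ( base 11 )692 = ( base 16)33b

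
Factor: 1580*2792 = 4411360  =  2^5*5^1*79^1*349^1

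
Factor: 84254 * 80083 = 6747313082  =  2^1*53^1 * 103^1*409^1*1511^1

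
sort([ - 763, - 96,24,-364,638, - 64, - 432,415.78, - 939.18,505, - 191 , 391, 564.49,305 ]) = [ - 939.18, - 763,-432,-364, - 191, - 96, - 64, 24,305,391, 415.78,505,564.49 , 638 ]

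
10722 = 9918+804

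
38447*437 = 16801339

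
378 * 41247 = 15591366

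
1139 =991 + 148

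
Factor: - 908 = -2^2*  227^1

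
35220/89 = 395+65/89= 395.73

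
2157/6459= 719/2153=0.33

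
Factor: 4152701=7^3*12107^1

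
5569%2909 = 2660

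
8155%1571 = 300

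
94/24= 47/12  =  3.92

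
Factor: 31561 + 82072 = 113633 = 13^1*8741^1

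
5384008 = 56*96143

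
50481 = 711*71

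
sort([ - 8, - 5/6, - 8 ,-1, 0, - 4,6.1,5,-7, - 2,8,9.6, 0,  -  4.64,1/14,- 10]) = [  -  10, - 8, - 8, - 7,  -  4.64,-4,-2, - 1, - 5/6, 0,0,  1/14,5, 6.1,8,9.6]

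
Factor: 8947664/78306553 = 2^4 * 11^1*13^( - 1 )*50839^1*6023581^( -1)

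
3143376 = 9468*332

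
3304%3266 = 38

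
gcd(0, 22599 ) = 22599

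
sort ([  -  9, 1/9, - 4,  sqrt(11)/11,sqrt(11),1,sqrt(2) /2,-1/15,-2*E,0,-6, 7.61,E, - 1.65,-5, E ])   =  [-9,-6,-2*E,-5, - 4,- 1.65,-1/15,0, 1/9,sqrt ( 11)/11 , sqrt(2)/2, 1,E , E,sqrt(11),7.61 ]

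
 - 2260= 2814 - 5074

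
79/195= 79/195 = 0.41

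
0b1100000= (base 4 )1200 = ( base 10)96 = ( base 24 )40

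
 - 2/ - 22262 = 1/11131  =  0.00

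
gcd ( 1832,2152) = 8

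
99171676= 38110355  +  61061321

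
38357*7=268499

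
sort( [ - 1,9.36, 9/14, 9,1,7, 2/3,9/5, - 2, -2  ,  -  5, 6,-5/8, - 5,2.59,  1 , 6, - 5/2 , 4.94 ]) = [ - 5, - 5, - 5/2, - 2, -2,-1,-5/8, 9/14,2/3, 1, 1,9/5,  2.59,4.94,6,6, 7, 9 , 9.36] 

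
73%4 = 1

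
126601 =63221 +63380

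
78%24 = 6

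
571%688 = 571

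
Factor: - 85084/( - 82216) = 2^( - 1) * 43^(-1)*89^1 = 89/86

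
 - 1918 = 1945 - 3863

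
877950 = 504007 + 373943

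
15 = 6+9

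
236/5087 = 236/5087 = 0.05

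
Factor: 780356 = 2^2*195089^1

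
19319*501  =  9678819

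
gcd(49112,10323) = 1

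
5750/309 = 5750/309  =  18.61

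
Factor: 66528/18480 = 2^1*3^2*5^( -1) = 18/5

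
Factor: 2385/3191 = 3^2*5^1*53^1*3191^(-1)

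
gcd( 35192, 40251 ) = 1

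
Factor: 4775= 5^2*191^1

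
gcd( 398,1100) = 2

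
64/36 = 1 +7/9  =  1.78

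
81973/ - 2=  - 40987 + 1/2 = - 40986.50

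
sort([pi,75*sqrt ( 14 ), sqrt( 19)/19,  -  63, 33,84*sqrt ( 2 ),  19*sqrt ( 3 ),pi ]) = [-63, sqrt( 19)/19 , pi,  pi,19*sqrt(3 ) , 33, 84*sqrt ( 2 ),75 *sqrt ( 14 )]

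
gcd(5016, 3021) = 57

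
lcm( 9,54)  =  54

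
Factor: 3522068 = 2^2*11^2*19^1*383^1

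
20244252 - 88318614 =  - 68074362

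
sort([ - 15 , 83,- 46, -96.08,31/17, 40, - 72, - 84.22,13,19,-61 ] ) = [-96.08, - 84.22, - 72, - 61,-46, -15,31/17,13, 19,40 , 83 ]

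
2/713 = 2/713 = 0.00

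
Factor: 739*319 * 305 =5^1*11^1*29^1 * 61^1*739^1 = 71901005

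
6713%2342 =2029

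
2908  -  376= 2532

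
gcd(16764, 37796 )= 44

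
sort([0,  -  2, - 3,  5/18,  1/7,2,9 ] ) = [- 3,-2,0, 1/7,5/18, 2, 9 ] 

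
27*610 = 16470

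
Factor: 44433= 3^2*4937^1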